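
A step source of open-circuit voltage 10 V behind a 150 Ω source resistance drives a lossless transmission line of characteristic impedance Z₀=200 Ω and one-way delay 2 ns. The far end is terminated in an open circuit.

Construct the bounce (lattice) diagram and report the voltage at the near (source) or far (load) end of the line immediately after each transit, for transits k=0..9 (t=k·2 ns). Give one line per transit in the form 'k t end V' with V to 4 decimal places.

Γ_L=1.000000, Γ_S=-0.142857; launch V₁=10·200/350=5.714286
k=0 src: V=5.7143
k=1 load: inc=5.714286, refl=5.714286·1.000000=5.7143; V=0.000000+5.714286+5.714286=11.4286
k=2 src: inc=5.714286, refl=5.714286·-0.142857=-0.8163; V=5.714286+5.714286+-0.816327=10.6122
k=3 load: inc=-0.816327, refl=-0.816327·1.000000=-0.8163; V=11.428571+-0.816327+-0.816327=9.7959
k=4 src: inc=-0.816327, refl=-0.816327·-0.142857=0.1166; V=10.612245+-0.816327+0.116618=9.9125
k=5 load: inc=0.116618, refl=0.116618·1.000000=0.1166; V=9.795918+0.116618+0.116618=10.0292
k=6 src: inc=0.116618, refl=0.116618·-0.142857=-0.0167; V=9.912536+0.116618+-0.016660=10.0125
k=7 load: inc=-0.016660, refl=-0.016660·1.000000=-0.0167; V=10.029155+-0.016660+-0.016660=9.9958
k=8 src: inc=-0.016660, refl=-0.016660·-0.142857=0.0024; V=10.012495+-0.016660+0.002380=9.9982
k=9 load: inc=0.002380, refl=0.002380·1.000000=0.0024; V=9.995835+0.002380+0.002380=10.0006

0 0 source 5.7143
1 2 load 11.4286
2 4 source 10.6122
3 6 load 9.7959
4 8 source 9.9125
5 10 load 10.0292
6 12 source 10.0125
7 14 load 9.9958
8 16 source 9.9982
9 18 load 10.0006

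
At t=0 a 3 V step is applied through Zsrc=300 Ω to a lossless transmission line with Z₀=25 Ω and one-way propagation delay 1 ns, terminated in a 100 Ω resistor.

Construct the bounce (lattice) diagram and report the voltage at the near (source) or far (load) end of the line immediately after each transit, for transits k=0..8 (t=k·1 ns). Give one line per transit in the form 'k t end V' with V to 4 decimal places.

0 0 source 0.2308
1 1 load 0.3692
2 2 source 0.4864
3 3 load 0.5567
4 4 source 0.6162
5 5 load 0.6519
6 6 source 0.6821
7 7 load 0.7002
8 8 source 0.7155

Γ_L=0.600000, Γ_S=0.846154; launch V₁=3·25/325=0.230769
k=0 src: V=0.2308
k=1 load: inc=0.230769, refl=0.230769·0.600000=0.1385; V=0.000000+0.230769+0.138462=0.3692
k=2 src: inc=0.138462, refl=0.138462·0.846154=0.1172; V=0.230769+0.138462+0.117160=0.4864
k=3 load: inc=0.117160, refl=0.117160·0.600000=0.0703; V=0.369231+0.117160+0.070296=0.5567
k=4 src: inc=0.070296, refl=0.070296·0.846154=0.0595; V=0.486391+0.070296+0.059481=0.6162
k=5 load: inc=0.059481, refl=0.059481·0.600000=0.0357; V=0.556686+0.059481+0.035689=0.6519
k=6 src: inc=0.035689, refl=0.035689·0.846154=0.0302; V=0.616168+0.035689+0.030198=0.6821
k=7 load: inc=0.030198, refl=0.030198·0.600000=0.0181; V=0.651856+0.030198+0.018119=0.7002
k=8 src: inc=0.018119, refl=0.018119·0.846154=0.0153; V=0.682054+0.018119+0.015331=0.7155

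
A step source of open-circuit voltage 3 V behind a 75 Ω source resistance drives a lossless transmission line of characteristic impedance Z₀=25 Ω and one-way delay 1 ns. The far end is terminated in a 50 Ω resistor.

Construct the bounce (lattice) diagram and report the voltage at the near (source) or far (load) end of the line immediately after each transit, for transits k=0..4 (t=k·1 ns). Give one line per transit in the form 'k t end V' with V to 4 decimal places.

0 0 source 0.7500
1 1 load 1.0000
2 2 source 1.1250
3 3 load 1.1667
4 4 source 1.1875

Γ_L=0.333333, Γ_S=0.500000; launch V₁=3·25/100=0.750000
k=0 src: V=0.7500
k=1 load: inc=0.750000, refl=0.750000·0.333333=0.2500; V=0.000000+0.750000+0.250000=1.0000
k=2 src: inc=0.250000, refl=0.250000·0.500000=0.1250; V=0.750000+0.250000+0.125000=1.1250
k=3 load: inc=0.125000, refl=0.125000·0.333333=0.0417; V=1.000000+0.125000+0.041667=1.1667
k=4 src: inc=0.041667, refl=0.041667·0.500000=0.0208; V=1.125000+0.041667+0.020833=1.1875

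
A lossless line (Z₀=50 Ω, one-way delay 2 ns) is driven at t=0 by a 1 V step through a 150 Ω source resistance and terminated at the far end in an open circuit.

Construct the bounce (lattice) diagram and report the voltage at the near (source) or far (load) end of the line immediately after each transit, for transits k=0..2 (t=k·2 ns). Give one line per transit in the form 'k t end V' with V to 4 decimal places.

0 0 source 0.2500
1 2 load 0.5000
2 4 source 0.6250

Γ_L=1.000000, Γ_S=0.500000; launch V₁=1·50/200=0.250000
k=0 src: V=0.2500
k=1 load: inc=0.250000, refl=0.250000·1.000000=0.2500; V=0.000000+0.250000+0.250000=0.5000
k=2 src: inc=0.250000, refl=0.250000·0.500000=0.1250; V=0.250000+0.250000+0.125000=0.6250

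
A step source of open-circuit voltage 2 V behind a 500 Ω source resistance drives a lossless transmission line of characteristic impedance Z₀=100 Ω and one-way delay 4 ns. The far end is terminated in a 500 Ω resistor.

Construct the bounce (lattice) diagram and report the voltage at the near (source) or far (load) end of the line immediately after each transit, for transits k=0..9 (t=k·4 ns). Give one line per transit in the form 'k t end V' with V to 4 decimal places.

Γ_L=0.666667, Γ_S=0.666667; launch V₁=2·100/600=0.333333
k=0 src: V=0.3333
k=1 load: inc=0.333333, refl=0.333333·0.666667=0.2222; V=0.000000+0.333333+0.222222=0.5556
k=2 src: inc=0.222222, refl=0.222222·0.666667=0.1481; V=0.333333+0.222222+0.148148=0.7037
k=3 load: inc=0.148148, refl=0.148148·0.666667=0.0988; V=0.555556+0.148148+0.098765=0.8025
k=4 src: inc=0.098765, refl=0.098765·0.666667=0.0658; V=0.703704+0.098765+0.065844=0.8683
k=5 load: inc=0.065844, refl=0.065844·0.666667=0.0439; V=0.802469+0.065844+0.043896=0.9122
k=6 src: inc=0.043896, refl=0.043896·0.666667=0.0293; V=0.868313+0.043896+0.029264=0.9415
k=7 load: inc=0.029264, refl=0.029264·0.666667=0.0195; V=0.912209+0.029264+0.019509=0.9610
k=8 src: inc=0.019509, refl=0.019509·0.666667=0.0130; V=0.941472+0.019509+0.013006=0.9740
k=9 load: inc=0.013006, refl=0.013006·0.666667=0.0087; V=0.960982+0.013006+0.008671=0.9827

0 0 source 0.3333
1 4 load 0.5556
2 8 source 0.7037
3 12 load 0.8025
4 16 source 0.8683
5 20 load 0.9122
6 24 source 0.9415
7 28 load 0.9610
8 32 source 0.9740
9 36 load 0.9827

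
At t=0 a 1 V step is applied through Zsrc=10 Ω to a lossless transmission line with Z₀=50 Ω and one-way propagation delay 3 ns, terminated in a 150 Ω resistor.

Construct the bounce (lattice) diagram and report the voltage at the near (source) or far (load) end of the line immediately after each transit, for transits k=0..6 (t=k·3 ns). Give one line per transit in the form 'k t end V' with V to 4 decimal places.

Γ_L=0.500000, Γ_S=-0.666667; launch V₁=1·50/60=0.833333
k=0 src: V=0.8333
k=1 load: inc=0.833333, refl=0.833333·0.500000=0.4167; V=0.000000+0.833333+0.416667=1.2500
k=2 src: inc=0.416667, refl=0.416667·-0.666667=-0.2778; V=0.833333+0.416667+-0.277778=0.9722
k=3 load: inc=-0.277778, refl=-0.277778·0.500000=-0.1389; V=1.250000+-0.277778+-0.138889=0.8333
k=4 src: inc=-0.138889, refl=-0.138889·-0.666667=0.0926; V=0.972222+-0.138889+0.092593=0.9259
k=5 load: inc=0.092593, refl=0.092593·0.500000=0.0463; V=0.833333+0.092593+0.046296=0.9722
k=6 src: inc=0.046296, refl=0.046296·-0.666667=-0.0309; V=0.925926+0.046296+-0.030864=0.9414

0 0 source 0.8333
1 3 load 1.2500
2 6 source 0.9722
3 9 load 0.8333
4 12 source 0.9259
5 15 load 0.9722
6 18 source 0.9414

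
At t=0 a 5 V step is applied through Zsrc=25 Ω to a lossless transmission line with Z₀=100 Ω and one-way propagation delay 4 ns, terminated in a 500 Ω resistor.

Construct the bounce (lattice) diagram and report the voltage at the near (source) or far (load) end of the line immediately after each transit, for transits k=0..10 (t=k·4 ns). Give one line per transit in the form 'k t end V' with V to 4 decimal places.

0 0 source 4.0000
1 4 load 6.6667
2 8 source 5.0667
3 12 load 4.0000
4 16 source 4.6400
5 20 load 5.0667
6 24 source 4.8107
7 28 load 4.6400
8 32 source 4.7424
9 36 load 4.8107
10 40 source 4.7697

Γ_L=0.666667, Γ_S=-0.600000; launch V₁=5·100/125=4.000000
k=0 src: V=4.0000
k=1 load: inc=4.000000, refl=4.000000·0.666667=2.6667; V=0.000000+4.000000+2.666667=6.6667
k=2 src: inc=2.666667, refl=2.666667·-0.600000=-1.6000; V=4.000000+2.666667+-1.600000=5.0667
k=3 load: inc=-1.600000, refl=-1.600000·0.666667=-1.0667; V=6.666667+-1.600000+-1.066667=4.0000
k=4 src: inc=-1.066667, refl=-1.066667·-0.600000=0.6400; V=5.066667+-1.066667+0.640000=4.6400
k=5 load: inc=0.640000, refl=0.640000·0.666667=0.4267; V=4.000000+0.640000+0.426667=5.0667
k=6 src: inc=0.426667, refl=0.426667·-0.600000=-0.2560; V=4.640000+0.426667+-0.256000=4.8107
k=7 load: inc=-0.256000, refl=-0.256000·0.666667=-0.1707; V=5.066667+-0.256000+-0.170667=4.6400
k=8 src: inc=-0.170667, refl=-0.170667·-0.600000=0.1024; V=4.810667+-0.170667+0.102400=4.7424
k=9 load: inc=0.102400, refl=0.102400·0.666667=0.0683; V=4.640000+0.102400+0.068267=4.8107
k=10 src: inc=0.068267, refl=0.068267·-0.600000=-0.0410; V=4.742400+0.068267+-0.040960=4.7697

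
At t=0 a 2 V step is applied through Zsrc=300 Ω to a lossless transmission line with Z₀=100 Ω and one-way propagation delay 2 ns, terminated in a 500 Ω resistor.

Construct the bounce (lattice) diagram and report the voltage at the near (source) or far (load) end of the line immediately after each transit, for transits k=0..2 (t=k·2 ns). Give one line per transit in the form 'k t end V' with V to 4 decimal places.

Γ_L=0.666667, Γ_S=0.500000; launch V₁=2·100/400=0.500000
k=0 src: V=0.5000
k=1 load: inc=0.500000, refl=0.500000·0.666667=0.3333; V=0.000000+0.500000+0.333333=0.8333
k=2 src: inc=0.333333, refl=0.333333·0.500000=0.1667; V=0.500000+0.333333+0.166667=1.0000

0 0 source 0.5000
1 2 load 0.8333
2 4 source 1.0000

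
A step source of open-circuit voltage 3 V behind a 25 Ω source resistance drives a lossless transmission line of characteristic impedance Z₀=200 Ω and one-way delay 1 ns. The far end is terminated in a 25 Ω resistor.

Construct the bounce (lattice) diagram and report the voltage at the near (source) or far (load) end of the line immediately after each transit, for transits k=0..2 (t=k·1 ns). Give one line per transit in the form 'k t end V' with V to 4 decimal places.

Γ_L=-0.777778, Γ_S=-0.777778; launch V₁=3·200/225=2.666667
k=0 src: V=2.6667
k=1 load: inc=2.666667, refl=2.666667·-0.777778=-2.0741; V=0.000000+2.666667+-2.074074=0.5926
k=2 src: inc=-2.074074, refl=-2.074074·-0.777778=1.6132; V=2.666667+-2.074074+1.613169=2.2058

0 0 source 2.6667
1 1 load 0.5926
2 2 source 2.2058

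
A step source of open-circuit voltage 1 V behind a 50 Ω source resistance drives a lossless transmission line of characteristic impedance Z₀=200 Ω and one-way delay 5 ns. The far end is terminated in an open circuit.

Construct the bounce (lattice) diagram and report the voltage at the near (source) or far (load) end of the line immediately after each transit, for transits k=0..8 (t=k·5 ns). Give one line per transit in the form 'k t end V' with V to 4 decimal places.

Γ_L=1.000000, Γ_S=-0.600000; launch V₁=1·200/250=0.800000
k=0 src: V=0.8000
k=1 load: inc=0.800000, refl=0.800000·1.000000=0.8000; V=0.000000+0.800000+0.800000=1.6000
k=2 src: inc=0.800000, refl=0.800000·-0.600000=-0.4800; V=0.800000+0.800000+-0.480000=1.1200
k=3 load: inc=-0.480000, refl=-0.480000·1.000000=-0.4800; V=1.600000+-0.480000+-0.480000=0.6400
k=4 src: inc=-0.480000, refl=-0.480000·-0.600000=0.2880; V=1.120000+-0.480000+0.288000=0.9280
k=5 load: inc=0.288000, refl=0.288000·1.000000=0.2880; V=0.640000+0.288000+0.288000=1.2160
k=6 src: inc=0.288000, refl=0.288000·-0.600000=-0.1728; V=0.928000+0.288000+-0.172800=1.0432
k=7 load: inc=-0.172800, refl=-0.172800·1.000000=-0.1728; V=1.216000+-0.172800+-0.172800=0.8704
k=8 src: inc=-0.172800, refl=-0.172800·-0.600000=0.1037; V=1.043200+-0.172800+0.103680=0.9741

0 0 source 0.8000
1 5 load 1.6000
2 10 source 1.1200
3 15 load 0.6400
4 20 source 0.9280
5 25 load 1.2160
6 30 source 1.0432
7 35 load 0.8704
8 40 source 0.9741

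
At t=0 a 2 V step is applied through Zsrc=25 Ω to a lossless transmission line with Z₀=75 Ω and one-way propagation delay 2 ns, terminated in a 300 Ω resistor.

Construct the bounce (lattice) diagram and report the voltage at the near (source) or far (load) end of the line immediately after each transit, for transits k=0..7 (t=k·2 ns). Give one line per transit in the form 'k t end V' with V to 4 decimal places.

0 0 source 1.5000
1 2 load 2.4000
2 4 source 1.9500
3 6 load 1.6800
4 8 source 1.8150
5 10 load 1.8960
6 12 source 1.8555
7 14 load 1.8312

Γ_L=0.600000, Γ_S=-0.500000; launch V₁=2·75/100=1.500000
k=0 src: V=1.5000
k=1 load: inc=1.500000, refl=1.500000·0.600000=0.9000; V=0.000000+1.500000+0.900000=2.4000
k=2 src: inc=0.900000, refl=0.900000·-0.500000=-0.4500; V=1.500000+0.900000+-0.450000=1.9500
k=3 load: inc=-0.450000, refl=-0.450000·0.600000=-0.2700; V=2.400000+-0.450000+-0.270000=1.6800
k=4 src: inc=-0.270000, refl=-0.270000·-0.500000=0.1350; V=1.950000+-0.270000+0.135000=1.8150
k=5 load: inc=0.135000, refl=0.135000·0.600000=0.0810; V=1.680000+0.135000+0.081000=1.8960
k=6 src: inc=0.081000, refl=0.081000·-0.500000=-0.0405; V=1.815000+0.081000+-0.040500=1.8555
k=7 load: inc=-0.040500, refl=-0.040500·0.600000=-0.0243; V=1.896000+-0.040500+-0.024300=1.8312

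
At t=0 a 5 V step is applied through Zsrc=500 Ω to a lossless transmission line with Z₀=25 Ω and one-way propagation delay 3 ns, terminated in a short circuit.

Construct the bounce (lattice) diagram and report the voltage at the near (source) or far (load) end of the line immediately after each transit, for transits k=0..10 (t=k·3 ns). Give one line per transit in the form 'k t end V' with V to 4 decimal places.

0 0 source 0.2381
1 3 load 0.0000
2 6 source -0.2154
3 9 load 0.0000
4 12 source 0.1949
5 15 load 0.0000
6 18 source -0.1763
7 21 load 0.0000
8 24 source 0.1595
9 27 load 0.0000
10 30 source -0.1444

Γ_L=-1.000000, Γ_S=0.904762; launch V₁=5·25/525=0.238095
k=0 src: V=0.2381
k=1 load: inc=0.238095, refl=0.238095·-1.000000=-0.2381; V=0.000000+0.238095+-0.238095=0.0000
k=2 src: inc=-0.238095, refl=-0.238095·0.904762=-0.2154; V=0.238095+-0.238095+-0.215420=-0.2154
k=3 load: inc=-0.215420, refl=-0.215420·-1.000000=0.2154; V=0.000000+-0.215420+0.215420=0.0000
k=4 src: inc=0.215420, refl=0.215420·0.904762=0.1949; V=-0.215420+0.215420+0.194903=0.1949
k=5 load: inc=0.194903, refl=0.194903·-1.000000=-0.1949; V=0.000000+0.194903+-0.194903=0.0000
k=6 src: inc=-0.194903, refl=-0.194903·0.904762=-0.1763; V=0.194903+-0.194903+-0.176341=-0.1763
k=7 load: inc=-0.176341, refl=-0.176341·-1.000000=0.1763; V=0.000000+-0.176341+0.176341=0.0000
k=8 src: inc=0.176341, refl=0.176341·0.904762=0.1595; V=-0.176341+0.176341+0.159547=0.1595
k=9 load: inc=0.159547, refl=0.159547·-1.000000=-0.1595; V=0.000000+0.159547+-0.159547=0.0000
k=10 src: inc=-0.159547, refl=-0.159547·0.904762=-0.1444; V=0.159547+-0.159547+-0.144352=-0.1444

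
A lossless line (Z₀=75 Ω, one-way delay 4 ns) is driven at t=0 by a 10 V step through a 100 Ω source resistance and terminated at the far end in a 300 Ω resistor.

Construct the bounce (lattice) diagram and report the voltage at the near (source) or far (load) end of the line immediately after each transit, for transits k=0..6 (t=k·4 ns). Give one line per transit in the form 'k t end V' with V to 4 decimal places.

0 0 source 4.2857
1 4 load 6.8571
2 8 source 7.2245
3 12 load 7.4449
4 16 source 7.4764
5 20 load 7.4953
6 24 source 7.4980

Γ_L=0.600000, Γ_S=0.142857; launch V₁=10·75/175=4.285714
k=0 src: V=4.2857
k=1 load: inc=4.285714, refl=4.285714·0.600000=2.5714; V=0.000000+4.285714+2.571429=6.8571
k=2 src: inc=2.571429, refl=2.571429·0.142857=0.3673; V=4.285714+2.571429+0.367347=7.2245
k=3 load: inc=0.367347, refl=0.367347·0.600000=0.2204; V=6.857143+0.367347+0.220408=7.4449
k=4 src: inc=0.220408, refl=0.220408·0.142857=0.0315; V=7.224490+0.220408+0.031487=7.4764
k=5 load: inc=0.031487, refl=0.031487·0.600000=0.0189; V=7.444898+0.031487+0.018892=7.4953
k=6 src: inc=0.018892, refl=0.018892·0.142857=0.0027; V=7.476385+0.018892+0.002699=7.4980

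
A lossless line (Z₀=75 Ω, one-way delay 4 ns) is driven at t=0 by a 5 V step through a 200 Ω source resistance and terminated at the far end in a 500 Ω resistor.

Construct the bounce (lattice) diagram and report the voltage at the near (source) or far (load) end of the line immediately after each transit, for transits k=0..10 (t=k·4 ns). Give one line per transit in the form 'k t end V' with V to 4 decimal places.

Γ_L=0.739130, Γ_S=0.454545; launch V₁=5·75/275=1.363636
k=0 src: V=1.3636
k=1 load: inc=1.363636, refl=1.363636·0.739130=1.0079; V=0.000000+1.363636+1.007905=2.3715
k=2 src: inc=1.007905, refl=1.007905·0.454545=0.4581; V=1.363636+1.007905+0.458139=2.8297
k=3 load: inc=0.458139, refl=0.458139·0.739130=0.3386; V=2.371542+0.458139+0.338624=3.1683
k=4 src: inc=0.338624, refl=0.338624·0.454545=0.1539; V=2.829680+0.338624+0.153920=3.3222
k=5 load: inc=0.153920, refl=0.153920·0.739130=0.1138; V=3.168304+0.153920+0.113767=3.4360
k=6 src: inc=0.113767, refl=0.113767·0.454545=0.0517; V=3.322225+0.113767+0.051712=3.4877
k=7 load: inc=0.051712, refl=0.051712·0.739130=0.0382; V=3.435992+0.051712+0.038222=3.5259
k=8 src: inc=0.038222, refl=0.038222·0.454545=0.0174; V=3.487704+0.038222+0.017374=3.5433
k=9 load: inc=0.017374, refl=0.017374·0.739130=0.0128; V=3.525926+0.017374+0.012841=3.5561
k=10 src: inc=0.012841, refl=0.012841·0.454545=0.0058; V=3.543300+0.012841+0.005837=3.5620

0 0 source 1.3636
1 4 load 2.3715
2 8 source 2.8297
3 12 load 3.1683
4 16 source 3.3222
5 20 load 3.4360
6 24 source 3.4877
7 28 load 3.5259
8 32 source 3.5433
9 36 load 3.5561
10 40 source 3.5620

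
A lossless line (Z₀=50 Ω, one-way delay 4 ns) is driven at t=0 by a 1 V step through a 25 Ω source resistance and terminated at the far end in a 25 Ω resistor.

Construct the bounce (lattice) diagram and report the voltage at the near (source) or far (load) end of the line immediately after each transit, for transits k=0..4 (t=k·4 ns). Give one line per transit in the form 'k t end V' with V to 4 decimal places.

Γ_L=-0.333333, Γ_S=-0.333333; launch V₁=1·50/75=0.666667
k=0 src: V=0.6667
k=1 load: inc=0.666667, refl=0.666667·-0.333333=-0.2222; V=0.000000+0.666667+-0.222222=0.4444
k=2 src: inc=-0.222222, refl=-0.222222·-0.333333=0.0741; V=0.666667+-0.222222+0.074074=0.5185
k=3 load: inc=0.074074, refl=0.074074·-0.333333=-0.0247; V=0.444444+0.074074+-0.024691=0.4938
k=4 src: inc=-0.024691, refl=-0.024691·-0.333333=0.0082; V=0.518519+-0.024691+0.008230=0.5021

0 0 source 0.6667
1 4 load 0.4444
2 8 source 0.5185
3 12 load 0.4938
4 16 source 0.5021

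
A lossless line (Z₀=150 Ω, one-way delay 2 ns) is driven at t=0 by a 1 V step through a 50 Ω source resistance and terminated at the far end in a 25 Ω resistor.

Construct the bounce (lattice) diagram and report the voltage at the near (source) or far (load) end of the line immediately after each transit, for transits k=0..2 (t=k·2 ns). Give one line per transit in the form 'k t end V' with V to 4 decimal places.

Γ_L=-0.714286, Γ_S=-0.500000; launch V₁=1·150/200=0.750000
k=0 src: V=0.7500
k=1 load: inc=0.750000, refl=0.750000·-0.714286=-0.5357; V=0.000000+0.750000+-0.535714=0.2143
k=2 src: inc=-0.535714, refl=-0.535714·-0.500000=0.2679; V=0.750000+-0.535714+0.267857=0.4821

0 0 source 0.7500
1 2 load 0.2143
2 4 source 0.4821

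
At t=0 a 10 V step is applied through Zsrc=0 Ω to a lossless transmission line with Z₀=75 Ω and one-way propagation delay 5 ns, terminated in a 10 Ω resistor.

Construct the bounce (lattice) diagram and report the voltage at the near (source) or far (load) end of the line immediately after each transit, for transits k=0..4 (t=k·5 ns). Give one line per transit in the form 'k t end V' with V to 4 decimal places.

Γ_L=-0.764706, Γ_S=-1.000000; launch V₁=10·75/75=10.000000
k=0 src: V=10.0000
k=1 load: inc=10.000000, refl=10.000000·-0.764706=-7.6471; V=0.000000+10.000000+-7.647059=2.3529
k=2 src: inc=-7.647059, refl=-7.647059·-1.000000=7.6471; V=10.000000+-7.647059+7.647059=10.0000
k=3 load: inc=7.647059, refl=7.647059·-0.764706=-5.8478; V=2.352941+7.647059+-5.847751=4.1522
k=4 src: inc=-5.847751, refl=-5.847751·-1.000000=5.8478; V=10.000000+-5.847751+5.847751=10.0000

0 0 source 10.0000
1 5 load 2.3529
2 10 source 10.0000
3 15 load 4.1522
4 20 source 10.0000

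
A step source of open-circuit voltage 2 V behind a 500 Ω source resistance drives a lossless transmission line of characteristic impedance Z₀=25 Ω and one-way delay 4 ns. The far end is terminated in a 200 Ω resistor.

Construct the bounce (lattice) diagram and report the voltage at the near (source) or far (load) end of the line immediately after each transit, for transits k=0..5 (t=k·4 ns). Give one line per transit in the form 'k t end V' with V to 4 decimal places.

0 0 source 0.0952
1 4 load 0.1693
2 8 source 0.2363
3 12 load 0.2885
4 16 source 0.3356
5 20 load 0.3723

Γ_L=0.777778, Γ_S=0.904762; launch V₁=2·25/525=0.095238
k=0 src: V=0.0952
k=1 load: inc=0.095238, refl=0.095238·0.777778=0.0741; V=0.000000+0.095238+0.074074=0.1693
k=2 src: inc=0.074074, refl=0.074074·0.904762=0.0670; V=0.095238+0.074074+0.067019=0.2363
k=3 load: inc=0.067019, refl=0.067019·0.777778=0.0521; V=0.169312+0.067019+0.052126=0.2885
k=4 src: inc=0.052126, refl=0.052126·0.904762=0.0472; V=0.236332+0.052126+0.047162=0.3356
k=5 load: inc=0.047162, refl=0.047162·0.777778=0.0367; V=0.288458+0.047162+0.036681=0.3723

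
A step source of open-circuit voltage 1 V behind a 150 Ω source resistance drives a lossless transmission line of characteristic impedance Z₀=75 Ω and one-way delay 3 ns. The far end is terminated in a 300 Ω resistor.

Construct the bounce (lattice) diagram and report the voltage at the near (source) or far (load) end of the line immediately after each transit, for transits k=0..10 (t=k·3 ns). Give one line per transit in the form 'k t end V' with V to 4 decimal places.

0 0 source 0.3333
1 3 load 0.5333
2 6 source 0.6000
3 9 load 0.6400
4 12 source 0.6533
5 15 load 0.6613
6 18 source 0.6640
7 21 load 0.6656
8 24 source 0.6661
9 27 load 0.6665
10 30 source 0.6666

Γ_L=0.600000, Γ_S=0.333333; launch V₁=1·75/225=0.333333
k=0 src: V=0.3333
k=1 load: inc=0.333333, refl=0.333333·0.600000=0.2000; V=0.000000+0.333333+0.200000=0.5333
k=2 src: inc=0.200000, refl=0.200000·0.333333=0.0667; V=0.333333+0.200000+0.066667=0.6000
k=3 load: inc=0.066667, refl=0.066667·0.600000=0.0400; V=0.533333+0.066667+0.040000=0.6400
k=4 src: inc=0.040000, refl=0.040000·0.333333=0.0133; V=0.600000+0.040000+0.013333=0.6533
k=5 load: inc=0.013333, refl=0.013333·0.600000=0.0080; V=0.640000+0.013333+0.008000=0.6613
k=6 src: inc=0.008000, refl=0.008000·0.333333=0.0027; V=0.653333+0.008000+0.002667=0.6640
k=7 load: inc=0.002667, refl=0.002667·0.600000=0.0016; V=0.661333+0.002667+0.001600=0.6656
k=8 src: inc=0.001600, refl=0.001600·0.333333=0.0005; V=0.664000+0.001600+0.000533=0.6661
k=9 load: inc=0.000533, refl=0.000533·0.600000=0.0003; V=0.665600+0.000533+0.000320=0.6665
k=10 src: inc=0.000320, refl=0.000320·0.333333=0.0001; V=0.666133+0.000320+0.000107=0.6666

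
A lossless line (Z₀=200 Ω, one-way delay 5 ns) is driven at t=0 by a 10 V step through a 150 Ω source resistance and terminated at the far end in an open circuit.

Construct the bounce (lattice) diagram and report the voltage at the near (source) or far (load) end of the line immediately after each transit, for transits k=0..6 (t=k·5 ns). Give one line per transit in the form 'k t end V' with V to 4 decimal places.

0 0 source 5.7143
1 5 load 11.4286
2 10 source 10.6122
3 15 load 9.7959
4 20 source 9.9125
5 25 load 10.0292
6 30 source 10.0125

Γ_L=1.000000, Γ_S=-0.142857; launch V₁=10·200/350=5.714286
k=0 src: V=5.7143
k=1 load: inc=5.714286, refl=5.714286·1.000000=5.7143; V=0.000000+5.714286+5.714286=11.4286
k=2 src: inc=5.714286, refl=5.714286·-0.142857=-0.8163; V=5.714286+5.714286+-0.816327=10.6122
k=3 load: inc=-0.816327, refl=-0.816327·1.000000=-0.8163; V=11.428571+-0.816327+-0.816327=9.7959
k=4 src: inc=-0.816327, refl=-0.816327·-0.142857=0.1166; V=10.612245+-0.816327+0.116618=9.9125
k=5 load: inc=0.116618, refl=0.116618·1.000000=0.1166; V=9.795918+0.116618+0.116618=10.0292
k=6 src: inc=0.116618, refl=0.116618·-0.142857=-0.0167; V=9.912536+0.116618+-0.016660=10.0125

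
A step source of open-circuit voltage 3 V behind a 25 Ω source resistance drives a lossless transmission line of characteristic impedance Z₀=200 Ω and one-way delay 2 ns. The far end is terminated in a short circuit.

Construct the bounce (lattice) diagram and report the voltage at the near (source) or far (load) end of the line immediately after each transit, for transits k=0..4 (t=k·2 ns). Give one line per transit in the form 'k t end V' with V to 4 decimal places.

Γ_L=-1.000000, Γ_S=-0.777778; launch V₁=3·200/225=2.666667
k=0 src: V=2.6667
k=1 load: inc=2.666667, refl=2.666667·-1.000000=-2.6667; V=0.000000+2.666667+-2.666667=0.0000
k=2 src: inc=-2.666667, refl=-2.666667·-0.777778=2.0741; V=2.666667+-2.666667+2.074074=2.0741
k=3 load: inc=2.074074, refl=2.074074·-1.000000=-2.0741; V=0.000000+2.074074+-2.074074=0.0000
k=4 src: inc=-2.074074, refl=-2.074074·-0.777778=1.6132; V=2.074074+-2.074074+1.613169=1.6132

0 0 source 2.6667
1 2 load 0.0000
2 4 source 2.0741
3 6 load 0.0000
4 8 source 1.6132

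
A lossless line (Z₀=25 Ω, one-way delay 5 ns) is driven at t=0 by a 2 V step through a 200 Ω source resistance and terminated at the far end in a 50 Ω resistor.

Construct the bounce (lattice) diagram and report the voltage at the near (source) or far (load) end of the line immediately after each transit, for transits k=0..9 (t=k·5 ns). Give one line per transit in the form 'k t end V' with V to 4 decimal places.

0 0 source 0.2222
1 5 load 0.2963
2 10 source 0.3539
3 15 load 0.3731
4 20 source 0.3881
5 25 load 0.3930
6 30 source 0.3969
7 35 load 0.3982
8 40 source 0.3992
9 45 load 0.3995

Γ_L=0.333333, Γ_S=0.777778; launch V₁=2·25/225=0.222222
k=0 src: V=0.2222
k=1 load: inc=0.222222, refl=0.222222·0.333333=0.0741; V=0.000000+0.222222+0.074074=0.2963
k=2 src: inc=0.074074, refl=0.074074·0.777778=0.0576; V=0.222222+0.074074+0.057613=0.3539
k=3 load: inc=0.057613, refl=0.057613·0.333333=0.0192; V=0.296296+0.057613+0.019204=0.3731
k=4 src: inc=0.019204, refl=0.019204·0.777778=0.0149; V=0.353909+0.019204+0.014937=0.3881
k=5 load: inc=0.014937, refl=0.014937·0.333333=0.0050; V=0.373114+0.014937+0.004979=0.3930
k=6 src: inc=0.004979, refl=0.004979·0.777778=0.0039; V=0.388051+0.004979+0.003872=0.3969
k=7 load: inc=0.003872, refl=0.003872·0.333333=0.0013; V=0.393030+0.003872+0.001291=0.3982
k=8 src: inc=0.001291, refl=0.001291·0.777778=0.0010; V=0.396902+0.001291+0.001004=0.3992
k=9 load: inc=0.001004, refl=0.001004·0.333333=0.0003; V=0.398193+0.001004+0.000335=0.3995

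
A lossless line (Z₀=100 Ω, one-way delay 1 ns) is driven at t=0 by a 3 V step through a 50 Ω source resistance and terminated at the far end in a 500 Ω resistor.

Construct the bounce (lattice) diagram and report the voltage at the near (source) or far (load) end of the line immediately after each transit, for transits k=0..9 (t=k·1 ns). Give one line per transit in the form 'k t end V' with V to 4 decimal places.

Γ_L=0.666667, Γ_S=-0.333333; launch V₁=3·100/150=2.000000
k=0 src: V=2.0000
k=1 load: inc=2.000000, refl=2.000000·0.666667=1.3333; V=0.000000+2.000000+1.333333=3.3333
k=2 src: inc=1.333333, refl=1.333333·-0.333333=-0.4444; V=2.000000+1.333333+-0.444444=2.8889
k=3 load: inc=-0.444444, refl=-0.444444·0.666667=-0.2963; V=3.333333+-0.444444+-0.296296=2.5926
k=4 src: inc=-0.296296, refl=-0.296296·-0.333333=0.0988; V=2.888889+-0.296296+0.098765=2.6914
k=5 load: inc=0.098765, refl=0.098765·0.666667=0.0658; V=2.592593+0.098765+0.065844=2.7572
k=6 src: inc=0.065844, refl=0.065844·-0.333333=-0.0219; V=2.691358+0.065844+-0.021948=2.7353
k=7 load: inc=-0.021948, refl=-0.021948·0.666667=-0.0146; V=2.757202+-0.021948+-0.014632=2.7206
k=8 src: inc=-0.014632, refl=-0.014632·-0.333333=0.0049; V=2.735254+-0.014632+0.004877=2.7255
k=9 load: inc=0.004877, refl=0.004877·0.666667=0.0033; V=2.720622+0.004877+0.003252=2.7288

0 0 source 2.0000
1 1 load 3.3333
2 2 source 2.8889
3 3 load 2.5926
4 4 source 2.6914
5 5 load 2.7572
6 6 source 2.7353
7 7 load 2.7206
8 8 source 2.7255
9 9 load 2.7288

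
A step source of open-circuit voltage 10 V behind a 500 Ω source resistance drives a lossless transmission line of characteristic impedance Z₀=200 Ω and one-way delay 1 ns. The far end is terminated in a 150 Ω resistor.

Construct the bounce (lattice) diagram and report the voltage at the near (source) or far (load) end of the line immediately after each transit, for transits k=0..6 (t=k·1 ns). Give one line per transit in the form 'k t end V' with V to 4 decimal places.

0 0 source 2.8571
1 1 load 2.4490
2 2 source 2.2741
3 3 load 2.2990
4 4 source 2.3098
5 5 load 2.3082
6 6 source 2.3076

Γ_L=-0.142857, Γ_S=0.428571; launch V₁=10·200/700=2.857143
k=0 src: V=2.8571
k=1 load: inc=2.857143, refl=2.857143·-0.142857=-0.4082; V=0.000000+2.857143+-0.408163=2.4490
k=2 src: inc=-0.408163, refl=-0.408163·0.428571=-0.1749; V=2.857143+-0.408163+-0.174927=2.2741
k=3 load: inc=-0.174927, refl=-0.174927·-0.142857=0.0250; V=2.448980+-0.174927+0.024990=2.2990
k=4 src: inc=0.024990, refl=0.024990·0.428571=0.0107; V=2.274052+0.024990+0.010710=2.3098
k=5 load: inc=0.010710, refl=0.010710·-0.142857=-0.0015; V=2.299042+0.010710+-0.001530=2.3082
k=6 src: inc=-0.001530, refl=-0.001530·0.428571=-0.0007; V=2.309752+-0.001530+-0.000656=2.3076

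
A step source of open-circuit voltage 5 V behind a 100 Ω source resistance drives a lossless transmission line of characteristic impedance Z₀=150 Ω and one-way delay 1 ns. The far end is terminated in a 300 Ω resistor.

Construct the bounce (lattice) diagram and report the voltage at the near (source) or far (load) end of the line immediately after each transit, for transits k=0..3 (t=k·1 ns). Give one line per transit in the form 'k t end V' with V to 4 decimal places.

Γ_L=0.333333, Γ_S=-0.200000; launch V₁=5·150/250=3.000000
k=0 src: V=3.0000
k=1 load: inc=3.000000, refl=3.000000·0.333333=1.0000; V=0.000000+3.000000+1.000000=4.0000
k=2 src: inc=1.000000, refl=1.000000·-0.200000=-0.2000; V=3.000000+1.000000+-0.200000=3.8000
k=3 load: inc=-0.200000, refl=-0.200000·0.333333=-0.0667; V=4.000000+-0.200000+-0.066667=3.7333

0 0 source 3.0000
1 1 load 4.0000
2 2 source 3.8000
3 3 load 3.7333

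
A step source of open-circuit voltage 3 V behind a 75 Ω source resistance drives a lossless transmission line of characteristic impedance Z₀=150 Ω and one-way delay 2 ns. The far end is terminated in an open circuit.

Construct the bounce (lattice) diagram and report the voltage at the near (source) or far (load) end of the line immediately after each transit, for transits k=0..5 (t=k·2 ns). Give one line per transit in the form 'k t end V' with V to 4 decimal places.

0 0 source 2.0000
1 2 load 4.0000
2 4 source 3.3333
3 6 load 2.6667
4 8 source 2.8889
5 10 load 3.1111

Γ_L=1.000000, Γ_S=-0.333333; launch V₁=3·150/225=2.000000
k=0 src: V=2.0000
k=1 load: inc=2.000000, refl=2.000000·1.000000=2.0000; V=0.000000+2.000000+2.000000=4.0000
k=2 src: inc=2.000000, refl=2.000000·-0.333333=-0.6667; V=2.000000+2.000000+-0.666667=3.3333
k=3 load: inc=-0.666667, refl=-0.666667·1.000000=-0.6667; V=4.000000+-0.666667+-0.666667=2.6667
k=4 src: inc=-0.666667, refl=-0.666667·-0.333333=0.2222; V=3.333333+-0.666667+0.222222=2.8889
k=5 load: inc=0.222222, refl=0.222222·1.000000=0.2222; V=2.666667+0.222222+0.222222=3.1111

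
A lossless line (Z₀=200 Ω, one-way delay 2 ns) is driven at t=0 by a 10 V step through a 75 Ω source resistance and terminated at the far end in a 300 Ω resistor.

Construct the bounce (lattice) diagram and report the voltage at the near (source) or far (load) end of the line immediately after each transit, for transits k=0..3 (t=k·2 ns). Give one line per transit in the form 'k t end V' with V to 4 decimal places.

Γ_L=0.200000, Γ_S=-0.454545; launch V₁=10·200/275=7.272727
k=0 src: V=7.2727
k=1 load: inc=7.272727, refl=7.272727·0.200000=1.4545; V=0.000000+7.272727+1.454545=8.7273
k=2 src: inc=1.454545, refl=1.454545·-0.454545=-0.6612; V=7.272727+1.454545+-0.661157=8.0661
k=3 load: inc=-0.661157, refl=-0.661157·0.200000=-0.1322; V=8.727273+-0.661157+-0.132231=7.9339

0 0 source 7.2727
1 2 load 8.7273
2 4 source 8.0661
3 6 load 7.9339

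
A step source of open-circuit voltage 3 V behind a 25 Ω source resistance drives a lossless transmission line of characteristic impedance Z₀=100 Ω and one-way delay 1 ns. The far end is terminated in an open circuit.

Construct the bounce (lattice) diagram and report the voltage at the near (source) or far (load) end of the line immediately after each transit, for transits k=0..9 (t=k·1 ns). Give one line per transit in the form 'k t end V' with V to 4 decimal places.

Γ_L=1.000000, Γ_S=-0.600000; launch V₁=3·100/125=2.400000
k=0 src: V=2.4000
k=1 load: inc=2.400000, refl=2.400000·1.000000=2.4000; V=0.000000+2.400000+2.400000=4.8000
k=2 src: inc=2.400000, refl=2.400000·-0.600000=-1.4400; V=2.400000+2.400000+-1.440000=3.3600
k=3 load: inc=-1.440000, refl=-1.440000·1.000000=-1.4400; V=4.800000+-1.440000+-1.440000=1.9200
k=4 src: inc=-1.440000, refl=-1.440000·-0.600000=0.8640; V=3.360000+-1.440000+0.864000=2.7840
k=5 load: inc=0.864000, refl=0.864000·1.000000=0.8640; V=1.920000+0.864000+0.864000=3.6480
k=6 src: inc=0.864000, refl=0.864000·-0.600000=-0.5184; V=2.784000+0.864000+-0.518400=3.1296
k=7 load: inc=-0.518400, refl=-0.518400·1.000000=-0.5184; V=3.648000+-0.518400+-0.518400=2.6112
k=8 src: inc=-0.518400, refl=-0.518400·-0.600000=0.3110; V=3.129600+-0.518400+0.311040=2.9222
k=9 load: inc=0.311040, refl=0.311040·1.000000=0.3110; V=2.611200+0.311040+0.311040=3.2333

0 0 source 2.4000
1 1 load 4.8000
2 2 source 3.3600
3 3 load 1.9200
4 4 source 2.7840
5 5 load 3.6480
6 6 source 3.1296
7 7 load 2.6112
8 8 source 2.9222
9 9 load 3.2333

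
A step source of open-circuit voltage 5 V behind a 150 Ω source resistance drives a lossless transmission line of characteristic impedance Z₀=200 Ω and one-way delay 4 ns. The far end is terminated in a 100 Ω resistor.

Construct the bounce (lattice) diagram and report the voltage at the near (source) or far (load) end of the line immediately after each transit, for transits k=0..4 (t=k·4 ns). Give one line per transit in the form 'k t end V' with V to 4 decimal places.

0 0 source 2.8571
1 4 load 1.9048
2 8 source 2.0408
3 12 load 1.9955
4 16 source 2.0019

Γ_L=-0.333333, Γ_S=-0.142857; launch V₁=5·200/350=2.857143
k=0 src: V=2.8571
k=1 load: inc=2.857143, refl=2.857143·-0.333333=-0.9524; V=0.000000+2.857143+-0.952381=1.9048
k=2 src: inc=-0.952381, refl=-0.952381·-0.142857=0.1361; V=2.857143+-0.952381+0.136054=2.0408
k=3 load: inc=0.136054, refl=0.136054·-0.333333=-0.0454; V=1.904762+0.136054+-0.045351=1.9955
k=4 src: inc=-0.045351, refl=-0.045351·-0.142857=0.0065; V=2.040816+-0.045351+0.006479=2.0019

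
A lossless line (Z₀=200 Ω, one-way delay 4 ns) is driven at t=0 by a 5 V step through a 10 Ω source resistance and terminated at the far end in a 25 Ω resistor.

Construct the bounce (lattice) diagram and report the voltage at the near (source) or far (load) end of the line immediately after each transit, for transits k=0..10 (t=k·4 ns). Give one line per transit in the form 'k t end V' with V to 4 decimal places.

Γ_L=-0.777778, Γ_S=-0.904762; launch V₁=5·200/210=4.761905
k=0 src: V=4.7619
k=1 load: inc=4.761905, refl=4.761905·-0.777778=-3.7037; V=0.000000+4.761905+-3.703704=1.0582
k=2 src: inc=-3.703704, refl=-3.703704·-0.904762=3.3510; V=4.761905+-3.703704+3.350970=4.4092
k=3 load: inc=3.350970, refl=3.350970·-0.777778=-2.6063; V=1.058201+3.350970+-2.606310=1.8029
k=4 src: inc=-2.606310, refl=-2.606310·-0.904762=2.3581; V=4.409171+-2.606310+2.358090=4.1610
k=5 load: inc=2.358090, refl=2.358090·-0.777778=-1.8341; V=1.802861+2.358090+-1.834070=2.3269
k=6 src: inc=-1.834070, refl=-1.834070·-0.904762=1.6594; V=4.160951+-1.834070+1.659397=3.9863
k=7 load: inc=1.659397, refl=1.659397·-0.777778=-1.2906; V=2.326881+1.659397+-1.290642=2.6956
k=8 src: inc=-1.290642, refl=-1.290642·-0.904762=1.1677; V=3.986278+-1.290642+1.167724=3.8634
k=9 load: inc=1.167724, refl=1.167724·-0.777778=-0.9082; V=2.695636+1.167724+-0.908229=2.9551
k=10 src: inc=-0.908229, refl=-0.908229·-0.904762=0.8217; V=3.863359+-0.908229+0.821731=3.7769

0 0 source 4.7619
1 4 load 1.0582
2 8 source 4.4092
3 12 load 1.8029
4 16 source 4.1610
5 20 load 2.3269
6 24 source 3.9863
7 28 load 2.6956
8 32 source 3.8634
9 36 load 2.9551
10 40 source 3.7769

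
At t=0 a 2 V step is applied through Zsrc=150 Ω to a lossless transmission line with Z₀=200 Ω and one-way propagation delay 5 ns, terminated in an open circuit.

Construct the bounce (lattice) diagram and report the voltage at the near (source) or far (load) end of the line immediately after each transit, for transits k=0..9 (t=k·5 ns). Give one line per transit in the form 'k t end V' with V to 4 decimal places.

0 0 source 1.1429
1 5 load 2.2857
2 10 source 2.1224
3 15 load 1.9592
4 20 source 1.9825
5 25 load 2.0058
6 30 source 2.0025
7 35 load 1.9992
8 40 source 1.9996
9 45 load 2.0001

Γ_L=1.000000, Γ_S=-0.142857; launch V₁=2·200/350=1.142857
k=0 src: V=1.1429
k=1 load: inc=1.142857, refl=1.142857·1.000000=1.1429; V=0.000000+1.142857+1.142857=2.2857
k=2 src: inc=1.142857, refl=1.142857·-0.142857=-0.1633; V=1.142857+1.142857+-0.163265=2.1224
k=3 load: inc=-0.163265, refl=-0.163265·1.000000=-0.1633; V=2.285714+-0.163265+-0.163265=1.9592
k=4 src: inc=-0.163265, refl=-0.163265·-0.142857=0.0233; V=2.122449+-0.163265+0.023324=1.9825
k=5 load: inc=0.023324, refl=0.023324·1.000000=0.0233; V=1.959184+0.023324+0.023324=2.0058
k=6 src: inc=0.023324, refl=0.023324·-0.142857=-0.0033; V=1.982507+0.023324+-0.003332=2.0025
k=7 load: inc=-0.003332, refl=-0.003332·1.000000=-0.0033; V=2.005831+-0.003332+-0.003332=1.9992
k=8 src: inc=-0.003332, refl=-0.003332·-0.142857=0.0005; V=2.002499+-0.003332+0.000476=1.9996
k=9 load: inc=0.000476, refl=0.000476·1.000000=0.0005; V=1.999167+0.000476+0.000476=2.0001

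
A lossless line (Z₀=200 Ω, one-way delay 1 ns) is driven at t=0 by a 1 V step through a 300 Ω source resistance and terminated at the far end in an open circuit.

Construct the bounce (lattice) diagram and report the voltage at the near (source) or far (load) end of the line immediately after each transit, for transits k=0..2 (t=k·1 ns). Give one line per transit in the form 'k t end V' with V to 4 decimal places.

0 0 source 0.4000
1 1 load 0.8000
2 2 source 0.8800

Γ_L=1.000000, Γ_S=0.200000; launch V₁=1·200/500=0.400000
k=0 src: V=0.4000
k=1 load: inc=0.400000, refl=0.400000·1.000000=0.4000; V=0.000000+0.400000+0.400000=0.8000
k=2 src: inc=0.400000, refl=0.400000·0.200000=0.0800; V=0.400000+0.400000+0.080000=0.8800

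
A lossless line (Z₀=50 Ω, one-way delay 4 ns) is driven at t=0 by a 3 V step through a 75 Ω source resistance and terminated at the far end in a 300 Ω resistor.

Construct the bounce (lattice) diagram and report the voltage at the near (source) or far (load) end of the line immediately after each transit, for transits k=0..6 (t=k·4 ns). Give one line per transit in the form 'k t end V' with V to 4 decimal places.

Γ_L=0.714286, Γ_S=0.200000; launch V₁=3·50/125=1.200000
k=0 src: V=1.2000
k=1 load: inc=1.200000, refl=1.200000·0.714286=0.8571; V=0.000000+1.200000+0.857143=2.0571
k=2 src: inc=0.857143, refl=0.857143·0.200000=0.1714; V=1.200000+0.857143+0.171429=2.2286
k=3 load: inc=0.171429, refl=0.171429·0.714286=0.1224; V=2.057143+0.171429+0.122449=2.3510
k=4 src: inc=0.122449, refl=0.122449·0.200000=0.0245; V=2.228571+0.122449+0.024490=2.3755
k=5 load: inc=0.024490, refl=0.024490·0.714286=0.0175; V=2.351020+0.024490+0.017493=2.3930
k=6 src: inc=0.017493, refl=0.017493·0.200000=0.0035; V=2.375510+0.017493+0.003499=2.3965

0 0 source 1.2000
1 4 load 2.0571
2 8 source 2.2286
3 12 load 2.3510
4 16 source 2.3755
5 20 load 2.3930
6 24 source 2.3965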